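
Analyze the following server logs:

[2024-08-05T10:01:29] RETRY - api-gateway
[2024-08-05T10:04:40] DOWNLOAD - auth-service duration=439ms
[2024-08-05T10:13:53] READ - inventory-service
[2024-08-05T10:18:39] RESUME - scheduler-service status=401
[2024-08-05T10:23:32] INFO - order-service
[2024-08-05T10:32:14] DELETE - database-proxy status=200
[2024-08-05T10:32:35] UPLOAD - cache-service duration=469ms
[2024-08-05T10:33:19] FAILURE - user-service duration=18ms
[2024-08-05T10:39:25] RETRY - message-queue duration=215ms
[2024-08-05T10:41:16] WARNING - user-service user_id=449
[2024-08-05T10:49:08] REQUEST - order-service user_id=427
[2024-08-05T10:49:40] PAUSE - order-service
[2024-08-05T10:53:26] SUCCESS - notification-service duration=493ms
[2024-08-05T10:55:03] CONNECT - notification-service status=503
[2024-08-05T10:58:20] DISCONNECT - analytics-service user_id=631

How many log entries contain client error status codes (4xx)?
1

To find matching entries:

1. Pattern to match: client error status codes (4xx)
2. Scan each log entry for the pattern
3. Count matches: 1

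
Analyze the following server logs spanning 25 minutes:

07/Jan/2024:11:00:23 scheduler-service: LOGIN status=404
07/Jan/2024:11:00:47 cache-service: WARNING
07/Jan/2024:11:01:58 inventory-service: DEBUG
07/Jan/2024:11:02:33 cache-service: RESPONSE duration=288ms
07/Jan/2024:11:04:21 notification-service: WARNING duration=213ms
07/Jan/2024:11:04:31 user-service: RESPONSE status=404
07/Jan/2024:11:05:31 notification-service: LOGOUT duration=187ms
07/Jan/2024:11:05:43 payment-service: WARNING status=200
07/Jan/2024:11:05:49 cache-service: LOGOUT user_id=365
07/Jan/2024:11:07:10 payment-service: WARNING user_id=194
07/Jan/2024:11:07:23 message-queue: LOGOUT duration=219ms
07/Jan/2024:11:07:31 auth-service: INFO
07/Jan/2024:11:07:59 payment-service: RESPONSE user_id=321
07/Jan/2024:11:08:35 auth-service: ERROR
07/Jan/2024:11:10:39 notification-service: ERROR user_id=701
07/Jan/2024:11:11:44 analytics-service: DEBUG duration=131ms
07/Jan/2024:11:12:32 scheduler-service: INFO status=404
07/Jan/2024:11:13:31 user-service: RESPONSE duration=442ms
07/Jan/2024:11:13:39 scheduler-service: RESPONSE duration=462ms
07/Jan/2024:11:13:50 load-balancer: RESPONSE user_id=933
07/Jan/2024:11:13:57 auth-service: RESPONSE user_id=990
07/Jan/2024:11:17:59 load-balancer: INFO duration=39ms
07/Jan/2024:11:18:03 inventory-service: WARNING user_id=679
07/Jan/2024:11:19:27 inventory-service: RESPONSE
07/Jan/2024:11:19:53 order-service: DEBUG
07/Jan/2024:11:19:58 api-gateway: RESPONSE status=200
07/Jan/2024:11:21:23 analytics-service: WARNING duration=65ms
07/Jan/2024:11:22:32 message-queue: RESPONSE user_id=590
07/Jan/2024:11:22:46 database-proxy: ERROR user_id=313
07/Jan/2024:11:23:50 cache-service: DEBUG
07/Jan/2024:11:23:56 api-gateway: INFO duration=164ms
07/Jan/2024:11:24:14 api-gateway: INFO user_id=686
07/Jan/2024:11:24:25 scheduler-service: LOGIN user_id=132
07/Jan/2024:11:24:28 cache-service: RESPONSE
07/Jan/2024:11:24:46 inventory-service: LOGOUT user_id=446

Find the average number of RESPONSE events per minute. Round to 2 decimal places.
0.44

To calculate the rate:

1. Count total RESPONSE events: 11
2. Total time period: 25 minutes
3. Rate = 11 / 25 = 0.44 events per minute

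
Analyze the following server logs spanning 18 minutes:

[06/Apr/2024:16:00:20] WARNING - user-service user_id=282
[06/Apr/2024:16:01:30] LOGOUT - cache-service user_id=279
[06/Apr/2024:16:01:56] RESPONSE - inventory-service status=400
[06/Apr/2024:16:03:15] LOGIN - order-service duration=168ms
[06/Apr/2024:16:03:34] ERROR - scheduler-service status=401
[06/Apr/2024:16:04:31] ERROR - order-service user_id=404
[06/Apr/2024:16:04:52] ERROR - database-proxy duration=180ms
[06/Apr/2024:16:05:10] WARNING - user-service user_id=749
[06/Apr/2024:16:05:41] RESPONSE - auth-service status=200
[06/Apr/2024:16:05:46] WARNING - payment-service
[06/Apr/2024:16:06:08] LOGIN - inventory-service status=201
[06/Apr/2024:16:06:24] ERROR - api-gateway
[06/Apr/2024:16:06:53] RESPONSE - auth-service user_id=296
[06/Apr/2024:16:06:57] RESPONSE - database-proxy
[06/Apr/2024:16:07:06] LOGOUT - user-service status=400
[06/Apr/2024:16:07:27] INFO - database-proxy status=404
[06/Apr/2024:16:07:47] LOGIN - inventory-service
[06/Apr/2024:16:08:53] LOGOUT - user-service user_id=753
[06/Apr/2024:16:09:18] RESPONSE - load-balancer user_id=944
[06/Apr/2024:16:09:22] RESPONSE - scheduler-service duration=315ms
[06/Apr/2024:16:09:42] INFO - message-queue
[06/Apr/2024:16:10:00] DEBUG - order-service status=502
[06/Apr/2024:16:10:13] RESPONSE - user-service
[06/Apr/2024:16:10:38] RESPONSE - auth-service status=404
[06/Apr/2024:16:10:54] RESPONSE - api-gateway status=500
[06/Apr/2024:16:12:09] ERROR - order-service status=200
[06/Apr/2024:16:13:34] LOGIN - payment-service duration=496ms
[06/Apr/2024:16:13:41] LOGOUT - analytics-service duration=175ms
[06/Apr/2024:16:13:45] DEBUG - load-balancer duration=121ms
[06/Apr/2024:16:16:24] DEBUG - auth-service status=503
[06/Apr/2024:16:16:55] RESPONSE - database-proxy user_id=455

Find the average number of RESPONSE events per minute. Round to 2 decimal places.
0.56

To calculate the rate:

1. Count total RESPONSE events: 10
2. Total time period: 18 minutes
3. Rate = 10 / 18 = 0.56 events per minute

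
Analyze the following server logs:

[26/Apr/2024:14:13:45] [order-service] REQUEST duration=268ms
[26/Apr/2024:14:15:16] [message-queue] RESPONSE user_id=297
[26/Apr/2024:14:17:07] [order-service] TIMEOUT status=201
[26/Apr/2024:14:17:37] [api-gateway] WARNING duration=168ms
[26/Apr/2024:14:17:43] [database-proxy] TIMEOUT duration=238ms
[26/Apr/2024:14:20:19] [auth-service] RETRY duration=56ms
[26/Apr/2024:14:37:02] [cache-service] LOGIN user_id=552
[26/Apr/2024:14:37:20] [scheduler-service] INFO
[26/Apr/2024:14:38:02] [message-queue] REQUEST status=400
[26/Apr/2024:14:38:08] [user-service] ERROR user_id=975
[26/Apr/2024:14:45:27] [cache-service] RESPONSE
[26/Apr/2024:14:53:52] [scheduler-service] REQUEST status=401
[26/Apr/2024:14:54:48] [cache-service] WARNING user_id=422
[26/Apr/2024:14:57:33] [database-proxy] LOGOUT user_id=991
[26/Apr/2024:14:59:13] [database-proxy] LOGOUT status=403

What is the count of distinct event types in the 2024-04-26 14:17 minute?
2

To count unique event types:

1. Filter events in the minute starting at 2024-04-26 14:17
2. Extract event types from matching entries
3. Count unique types: 2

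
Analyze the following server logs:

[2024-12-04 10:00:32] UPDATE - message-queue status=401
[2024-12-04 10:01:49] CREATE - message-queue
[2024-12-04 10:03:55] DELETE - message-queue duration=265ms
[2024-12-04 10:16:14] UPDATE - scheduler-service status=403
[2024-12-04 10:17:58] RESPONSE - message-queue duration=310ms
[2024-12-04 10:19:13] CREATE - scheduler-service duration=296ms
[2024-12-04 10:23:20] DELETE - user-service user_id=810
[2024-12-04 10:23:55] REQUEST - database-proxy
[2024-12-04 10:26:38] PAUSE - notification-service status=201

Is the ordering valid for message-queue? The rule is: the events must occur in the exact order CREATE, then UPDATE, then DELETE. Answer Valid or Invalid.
Invalid

To validate ordering:

1. Required order: CREATE → UPDATE → DELETE
2. Rule: the events must occur in the exact order CREATE, then UPDATE, then DELETE
3. Check actual order of events for message-queue
4. Result: Invalid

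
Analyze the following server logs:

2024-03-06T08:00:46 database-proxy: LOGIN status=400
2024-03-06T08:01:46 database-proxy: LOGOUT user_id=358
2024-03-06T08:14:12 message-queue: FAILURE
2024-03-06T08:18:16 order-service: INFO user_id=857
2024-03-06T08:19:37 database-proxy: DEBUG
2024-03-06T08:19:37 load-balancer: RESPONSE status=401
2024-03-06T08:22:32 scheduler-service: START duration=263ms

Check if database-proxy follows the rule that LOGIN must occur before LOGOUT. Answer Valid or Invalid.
Valid

To validate ordering:

1. Required order: LOGIN → LOGOUT
2. Rule: LOGIN must occur before LOGOUT
3. Check actual order of events for database-proxy
4. Result: Valid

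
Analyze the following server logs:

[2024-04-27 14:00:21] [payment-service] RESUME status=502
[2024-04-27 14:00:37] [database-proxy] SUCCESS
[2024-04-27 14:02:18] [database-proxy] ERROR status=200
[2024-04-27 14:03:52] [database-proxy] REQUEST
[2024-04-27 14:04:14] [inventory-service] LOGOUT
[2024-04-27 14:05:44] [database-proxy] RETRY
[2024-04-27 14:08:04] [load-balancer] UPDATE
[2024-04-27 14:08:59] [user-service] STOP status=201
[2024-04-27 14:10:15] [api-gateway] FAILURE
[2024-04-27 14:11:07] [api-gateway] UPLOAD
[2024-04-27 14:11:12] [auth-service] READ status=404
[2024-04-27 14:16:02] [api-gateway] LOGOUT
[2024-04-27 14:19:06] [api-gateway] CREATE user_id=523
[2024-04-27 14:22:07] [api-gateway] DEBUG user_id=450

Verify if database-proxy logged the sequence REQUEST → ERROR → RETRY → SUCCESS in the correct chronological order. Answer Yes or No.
No

To verify sequence order:

1. Find all events in sequence REQUEST → ERROR → RETRY → SUCCESS for database-proxy
2. Extract their timestamps
3. Check if timestamps are in ascending order
4. Result: No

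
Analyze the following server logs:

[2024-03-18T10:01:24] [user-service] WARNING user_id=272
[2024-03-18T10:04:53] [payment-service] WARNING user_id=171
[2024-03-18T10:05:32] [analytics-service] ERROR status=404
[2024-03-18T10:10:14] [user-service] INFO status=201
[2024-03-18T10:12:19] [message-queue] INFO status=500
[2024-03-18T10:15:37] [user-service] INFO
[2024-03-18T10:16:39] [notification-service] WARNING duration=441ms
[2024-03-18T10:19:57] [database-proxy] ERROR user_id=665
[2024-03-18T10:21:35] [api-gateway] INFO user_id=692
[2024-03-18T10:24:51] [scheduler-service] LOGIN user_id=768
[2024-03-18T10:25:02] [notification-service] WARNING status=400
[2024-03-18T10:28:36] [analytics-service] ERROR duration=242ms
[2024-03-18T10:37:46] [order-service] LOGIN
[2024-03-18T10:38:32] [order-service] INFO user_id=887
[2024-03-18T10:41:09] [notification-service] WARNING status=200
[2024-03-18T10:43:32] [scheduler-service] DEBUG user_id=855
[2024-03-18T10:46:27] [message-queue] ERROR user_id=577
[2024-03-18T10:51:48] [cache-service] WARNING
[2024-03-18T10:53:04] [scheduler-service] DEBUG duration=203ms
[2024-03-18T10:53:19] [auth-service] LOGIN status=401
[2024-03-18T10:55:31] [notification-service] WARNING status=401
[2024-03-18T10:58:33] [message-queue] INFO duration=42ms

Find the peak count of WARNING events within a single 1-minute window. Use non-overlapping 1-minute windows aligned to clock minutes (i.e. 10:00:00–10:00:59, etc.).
1

To find the burst window:

1. Divide the log period into non-overlapping 1-minute windows starting at 10:00
2. Count WARNING events in each window
3. Find the window with maximum count
4. Maximum events in a window: 1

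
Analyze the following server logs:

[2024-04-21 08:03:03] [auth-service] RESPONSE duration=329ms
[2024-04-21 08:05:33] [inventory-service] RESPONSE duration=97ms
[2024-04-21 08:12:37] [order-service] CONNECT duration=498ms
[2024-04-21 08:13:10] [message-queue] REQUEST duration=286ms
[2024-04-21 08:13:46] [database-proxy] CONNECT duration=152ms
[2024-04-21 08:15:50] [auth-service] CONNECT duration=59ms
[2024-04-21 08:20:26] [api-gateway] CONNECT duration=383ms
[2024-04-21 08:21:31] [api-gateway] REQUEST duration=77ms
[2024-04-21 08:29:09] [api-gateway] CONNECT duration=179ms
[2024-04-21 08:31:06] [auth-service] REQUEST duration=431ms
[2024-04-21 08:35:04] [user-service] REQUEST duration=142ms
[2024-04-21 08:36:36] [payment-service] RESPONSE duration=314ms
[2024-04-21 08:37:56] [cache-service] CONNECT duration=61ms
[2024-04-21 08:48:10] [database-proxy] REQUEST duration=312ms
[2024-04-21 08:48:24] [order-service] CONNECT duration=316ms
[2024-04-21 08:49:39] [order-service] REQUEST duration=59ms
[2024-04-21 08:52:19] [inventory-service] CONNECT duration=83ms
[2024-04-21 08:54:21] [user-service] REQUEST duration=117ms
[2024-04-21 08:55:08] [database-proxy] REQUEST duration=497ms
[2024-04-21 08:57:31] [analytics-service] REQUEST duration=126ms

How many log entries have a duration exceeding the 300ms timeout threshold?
8

To count timeouts:

1. Threshold: 300ms
2. Extract duration from each log entry
3. Count entries where duration > 300
4. Timeout count: 8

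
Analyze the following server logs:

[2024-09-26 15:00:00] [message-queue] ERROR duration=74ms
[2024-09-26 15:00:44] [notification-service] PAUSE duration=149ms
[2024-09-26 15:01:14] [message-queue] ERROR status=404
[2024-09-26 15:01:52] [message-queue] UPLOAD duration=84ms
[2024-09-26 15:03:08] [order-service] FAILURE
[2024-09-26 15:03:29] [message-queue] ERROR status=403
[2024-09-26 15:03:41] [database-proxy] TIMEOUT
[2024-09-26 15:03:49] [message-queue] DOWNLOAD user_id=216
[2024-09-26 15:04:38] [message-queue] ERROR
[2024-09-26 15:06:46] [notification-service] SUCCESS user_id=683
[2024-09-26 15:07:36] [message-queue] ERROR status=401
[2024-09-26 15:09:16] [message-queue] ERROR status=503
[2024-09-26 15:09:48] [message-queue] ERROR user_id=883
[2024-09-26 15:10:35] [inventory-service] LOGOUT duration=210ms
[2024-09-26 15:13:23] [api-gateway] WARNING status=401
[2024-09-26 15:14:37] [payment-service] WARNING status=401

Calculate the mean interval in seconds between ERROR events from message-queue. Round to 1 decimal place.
98.0

To calculate average interval:

1. Find all ERROR events for message-queue in order
2. Calculate time gaps between consecutive events
3. Compute mean of gaps: 588 / 6 = 98.0 seconds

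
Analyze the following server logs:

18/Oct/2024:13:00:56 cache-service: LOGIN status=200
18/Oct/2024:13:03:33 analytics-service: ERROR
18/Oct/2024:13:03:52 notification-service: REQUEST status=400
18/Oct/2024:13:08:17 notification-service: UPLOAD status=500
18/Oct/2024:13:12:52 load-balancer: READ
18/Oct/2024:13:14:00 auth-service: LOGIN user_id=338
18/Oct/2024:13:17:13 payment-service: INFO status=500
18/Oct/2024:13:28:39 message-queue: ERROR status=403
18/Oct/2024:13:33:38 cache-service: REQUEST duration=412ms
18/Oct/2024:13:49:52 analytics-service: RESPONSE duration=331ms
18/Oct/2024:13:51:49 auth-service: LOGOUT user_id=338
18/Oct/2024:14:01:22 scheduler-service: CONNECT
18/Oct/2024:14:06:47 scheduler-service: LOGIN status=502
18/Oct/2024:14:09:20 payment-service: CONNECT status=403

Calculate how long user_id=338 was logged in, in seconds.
2269

To calculate session duration:

1. Find LOGIN event for user_id=338: 18/Oct/2024:13:14:00
2. Find LOGOUT event for user_id=338: 18/Oct/2024:13:51:49
3. Session duration: 18/Oct/2024:13:51:49 - 18/Oct/2024:13:14:00 = 2269 seconds (37 minutes)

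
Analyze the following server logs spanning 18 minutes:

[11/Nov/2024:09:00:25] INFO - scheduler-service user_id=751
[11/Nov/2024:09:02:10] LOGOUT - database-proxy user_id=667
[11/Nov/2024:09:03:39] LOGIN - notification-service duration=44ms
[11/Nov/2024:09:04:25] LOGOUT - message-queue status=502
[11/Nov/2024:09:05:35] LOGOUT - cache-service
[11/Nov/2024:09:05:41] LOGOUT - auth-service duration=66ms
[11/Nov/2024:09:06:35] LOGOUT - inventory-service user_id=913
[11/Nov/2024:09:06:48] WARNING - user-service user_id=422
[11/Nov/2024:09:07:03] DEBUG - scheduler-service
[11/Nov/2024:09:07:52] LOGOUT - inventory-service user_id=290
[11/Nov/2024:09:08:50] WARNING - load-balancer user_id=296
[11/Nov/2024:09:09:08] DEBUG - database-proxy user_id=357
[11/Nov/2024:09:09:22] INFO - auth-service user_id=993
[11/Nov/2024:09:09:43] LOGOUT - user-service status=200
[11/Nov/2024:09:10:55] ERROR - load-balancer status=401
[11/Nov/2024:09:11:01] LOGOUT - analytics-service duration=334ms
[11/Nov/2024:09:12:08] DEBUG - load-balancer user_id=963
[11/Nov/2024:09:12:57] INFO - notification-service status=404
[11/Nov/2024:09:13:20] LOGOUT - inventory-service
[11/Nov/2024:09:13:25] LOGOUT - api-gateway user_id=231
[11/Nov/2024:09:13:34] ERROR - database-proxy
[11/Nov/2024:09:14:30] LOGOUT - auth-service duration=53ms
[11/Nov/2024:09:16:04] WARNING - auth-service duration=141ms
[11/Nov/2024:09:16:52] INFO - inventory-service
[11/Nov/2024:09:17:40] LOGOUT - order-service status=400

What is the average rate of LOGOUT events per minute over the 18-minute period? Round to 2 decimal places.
0.67

To calculate the rate:

1. Count total LOGOUT events: 12
2. Total time period: 18 minutes
3. Rate = 12 / 18 = 0.67 events per minute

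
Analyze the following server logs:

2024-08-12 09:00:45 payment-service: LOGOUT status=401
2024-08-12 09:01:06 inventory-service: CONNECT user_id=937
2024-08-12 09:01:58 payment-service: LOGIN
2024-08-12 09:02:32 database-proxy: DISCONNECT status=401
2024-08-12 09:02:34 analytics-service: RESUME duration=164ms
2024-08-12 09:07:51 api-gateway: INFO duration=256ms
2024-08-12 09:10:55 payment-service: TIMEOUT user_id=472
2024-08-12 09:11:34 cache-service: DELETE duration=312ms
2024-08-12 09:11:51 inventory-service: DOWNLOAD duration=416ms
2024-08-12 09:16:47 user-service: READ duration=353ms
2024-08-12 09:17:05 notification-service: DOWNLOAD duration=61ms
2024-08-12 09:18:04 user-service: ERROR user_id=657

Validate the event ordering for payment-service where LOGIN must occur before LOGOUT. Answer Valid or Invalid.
Invalid

To validate ordering:

1. Required order: LOGIN → LOGOUT
2. Rule: LOGIN must occur before LOGOUT
3. Check actual order of events for payment-service
4. Result: Invalid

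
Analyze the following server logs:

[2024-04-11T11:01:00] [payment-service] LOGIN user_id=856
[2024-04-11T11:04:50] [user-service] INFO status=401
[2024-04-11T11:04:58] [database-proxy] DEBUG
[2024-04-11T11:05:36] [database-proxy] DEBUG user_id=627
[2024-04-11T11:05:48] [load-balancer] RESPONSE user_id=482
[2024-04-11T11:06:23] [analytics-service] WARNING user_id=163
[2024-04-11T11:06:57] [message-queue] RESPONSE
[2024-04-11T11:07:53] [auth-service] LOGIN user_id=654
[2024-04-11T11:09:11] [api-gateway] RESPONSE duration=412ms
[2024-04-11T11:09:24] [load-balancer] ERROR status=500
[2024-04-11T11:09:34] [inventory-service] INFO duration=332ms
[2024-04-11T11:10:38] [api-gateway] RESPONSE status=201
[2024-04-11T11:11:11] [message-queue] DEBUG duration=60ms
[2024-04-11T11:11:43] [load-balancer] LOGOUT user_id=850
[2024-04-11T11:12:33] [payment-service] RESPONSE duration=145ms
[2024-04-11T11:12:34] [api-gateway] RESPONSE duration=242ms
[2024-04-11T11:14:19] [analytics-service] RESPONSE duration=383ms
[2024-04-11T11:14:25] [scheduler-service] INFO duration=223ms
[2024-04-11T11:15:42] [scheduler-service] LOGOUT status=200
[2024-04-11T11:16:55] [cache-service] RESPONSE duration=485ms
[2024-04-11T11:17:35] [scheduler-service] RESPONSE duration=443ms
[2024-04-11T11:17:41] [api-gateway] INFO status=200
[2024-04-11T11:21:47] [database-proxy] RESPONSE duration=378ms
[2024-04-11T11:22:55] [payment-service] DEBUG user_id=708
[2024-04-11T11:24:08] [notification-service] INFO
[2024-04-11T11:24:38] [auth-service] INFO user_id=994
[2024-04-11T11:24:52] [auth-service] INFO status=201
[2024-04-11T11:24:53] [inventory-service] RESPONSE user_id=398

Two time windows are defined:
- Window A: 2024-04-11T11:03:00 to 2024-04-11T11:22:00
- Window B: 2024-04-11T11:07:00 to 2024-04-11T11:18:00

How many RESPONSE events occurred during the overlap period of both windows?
7

To find overlap events:

1. Window A: 2024-04-11T11:03:00 to 2024-04-11T11:22:00
2. Window B: 2024-04-11T11:07:00 to 2024-04-11T11:18:00
3. Overlap period: 2024-04-11T11:07:00 to 2024-04-11T11:18:00
4. Count RESPONSE events in overlap: 7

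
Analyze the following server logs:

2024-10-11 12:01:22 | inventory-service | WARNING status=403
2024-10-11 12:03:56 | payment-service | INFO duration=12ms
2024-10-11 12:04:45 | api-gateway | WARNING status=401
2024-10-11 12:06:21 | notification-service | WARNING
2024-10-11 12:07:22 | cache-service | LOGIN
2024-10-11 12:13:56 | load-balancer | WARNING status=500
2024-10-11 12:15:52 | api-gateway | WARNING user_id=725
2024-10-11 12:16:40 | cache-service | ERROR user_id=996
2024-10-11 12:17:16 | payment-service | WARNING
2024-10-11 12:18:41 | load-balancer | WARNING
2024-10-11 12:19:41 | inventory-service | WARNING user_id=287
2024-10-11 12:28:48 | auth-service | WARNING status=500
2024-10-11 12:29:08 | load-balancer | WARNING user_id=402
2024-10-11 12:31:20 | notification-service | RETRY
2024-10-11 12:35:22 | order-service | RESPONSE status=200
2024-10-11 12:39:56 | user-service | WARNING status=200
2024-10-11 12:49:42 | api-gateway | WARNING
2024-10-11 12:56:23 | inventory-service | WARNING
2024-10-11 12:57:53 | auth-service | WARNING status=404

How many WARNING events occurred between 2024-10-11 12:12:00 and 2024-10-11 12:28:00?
5

To count events in the time window:

1. Window boundaries: 2024-10-11 12:12:00 to 2024-10-11 12:28:00
2. Filter for WARNING events within this window
3. Count matching events: 5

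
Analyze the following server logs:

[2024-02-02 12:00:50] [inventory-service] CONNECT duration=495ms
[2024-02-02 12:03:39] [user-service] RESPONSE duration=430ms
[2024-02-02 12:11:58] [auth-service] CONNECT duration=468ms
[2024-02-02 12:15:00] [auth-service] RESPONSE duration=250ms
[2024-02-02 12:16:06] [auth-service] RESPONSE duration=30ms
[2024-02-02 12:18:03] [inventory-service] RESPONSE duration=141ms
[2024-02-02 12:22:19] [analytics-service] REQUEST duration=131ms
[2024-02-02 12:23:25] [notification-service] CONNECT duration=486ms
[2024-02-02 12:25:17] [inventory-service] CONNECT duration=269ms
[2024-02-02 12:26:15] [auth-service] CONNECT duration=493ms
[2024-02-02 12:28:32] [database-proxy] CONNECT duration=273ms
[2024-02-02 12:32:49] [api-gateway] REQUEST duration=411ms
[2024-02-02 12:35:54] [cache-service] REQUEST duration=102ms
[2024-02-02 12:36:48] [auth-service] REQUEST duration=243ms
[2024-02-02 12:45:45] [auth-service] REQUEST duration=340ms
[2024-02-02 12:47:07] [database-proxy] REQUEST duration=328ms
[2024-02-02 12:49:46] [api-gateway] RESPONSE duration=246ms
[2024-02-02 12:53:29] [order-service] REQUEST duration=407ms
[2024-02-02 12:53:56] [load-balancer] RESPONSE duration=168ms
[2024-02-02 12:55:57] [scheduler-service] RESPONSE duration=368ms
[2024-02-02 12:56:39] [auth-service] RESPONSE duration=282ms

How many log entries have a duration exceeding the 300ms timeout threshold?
10

To count timeouts:

1. Threshold: 300ms
2. Extract duration from each log entry
3. Count entries where duration > 300
4. Timeout count: 10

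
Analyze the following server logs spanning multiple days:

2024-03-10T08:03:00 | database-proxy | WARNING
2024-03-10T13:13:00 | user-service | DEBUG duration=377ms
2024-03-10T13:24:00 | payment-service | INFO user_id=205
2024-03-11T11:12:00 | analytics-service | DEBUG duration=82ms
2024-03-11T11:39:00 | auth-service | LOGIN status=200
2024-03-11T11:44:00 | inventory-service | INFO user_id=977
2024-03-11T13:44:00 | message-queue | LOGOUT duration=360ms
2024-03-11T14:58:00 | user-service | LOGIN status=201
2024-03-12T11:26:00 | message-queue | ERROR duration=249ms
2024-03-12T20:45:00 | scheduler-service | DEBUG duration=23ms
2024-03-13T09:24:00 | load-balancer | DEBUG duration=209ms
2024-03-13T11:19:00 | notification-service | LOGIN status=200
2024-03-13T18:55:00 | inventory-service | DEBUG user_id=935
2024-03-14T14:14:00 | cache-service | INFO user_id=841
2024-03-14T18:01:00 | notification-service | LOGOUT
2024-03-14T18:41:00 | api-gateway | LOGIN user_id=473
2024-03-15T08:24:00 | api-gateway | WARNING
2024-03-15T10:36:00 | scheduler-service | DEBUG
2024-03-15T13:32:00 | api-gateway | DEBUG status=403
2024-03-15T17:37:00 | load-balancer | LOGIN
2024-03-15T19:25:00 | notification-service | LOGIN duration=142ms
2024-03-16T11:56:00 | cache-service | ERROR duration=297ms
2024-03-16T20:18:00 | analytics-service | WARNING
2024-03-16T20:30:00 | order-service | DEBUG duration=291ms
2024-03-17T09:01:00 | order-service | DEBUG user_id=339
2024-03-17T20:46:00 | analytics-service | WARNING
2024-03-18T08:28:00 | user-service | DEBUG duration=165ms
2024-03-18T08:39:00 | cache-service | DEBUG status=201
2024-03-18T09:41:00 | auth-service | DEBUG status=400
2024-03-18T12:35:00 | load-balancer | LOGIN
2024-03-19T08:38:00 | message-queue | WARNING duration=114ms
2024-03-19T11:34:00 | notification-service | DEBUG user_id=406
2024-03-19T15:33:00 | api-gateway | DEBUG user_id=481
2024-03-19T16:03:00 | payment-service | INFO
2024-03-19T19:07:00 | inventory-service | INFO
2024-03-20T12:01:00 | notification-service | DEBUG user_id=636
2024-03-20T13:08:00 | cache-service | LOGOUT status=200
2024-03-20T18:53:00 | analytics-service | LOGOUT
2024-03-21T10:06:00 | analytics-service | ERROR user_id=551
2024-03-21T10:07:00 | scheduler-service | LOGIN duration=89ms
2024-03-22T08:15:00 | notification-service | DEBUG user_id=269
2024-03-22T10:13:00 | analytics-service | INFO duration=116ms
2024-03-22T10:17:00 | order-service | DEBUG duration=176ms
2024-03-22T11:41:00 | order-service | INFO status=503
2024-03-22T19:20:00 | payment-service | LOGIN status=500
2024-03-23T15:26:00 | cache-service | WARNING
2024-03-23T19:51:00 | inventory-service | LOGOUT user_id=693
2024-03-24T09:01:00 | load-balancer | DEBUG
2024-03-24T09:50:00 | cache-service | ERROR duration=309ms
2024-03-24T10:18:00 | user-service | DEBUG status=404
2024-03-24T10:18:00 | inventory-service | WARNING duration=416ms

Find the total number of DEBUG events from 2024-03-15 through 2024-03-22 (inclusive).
12

To filter by date range:

1. Date range: 2024-03-15 through 2024-03-22, both dates inclusive
2. Filter for DEBUG events whose date falls in this range
3. Count matching events: 12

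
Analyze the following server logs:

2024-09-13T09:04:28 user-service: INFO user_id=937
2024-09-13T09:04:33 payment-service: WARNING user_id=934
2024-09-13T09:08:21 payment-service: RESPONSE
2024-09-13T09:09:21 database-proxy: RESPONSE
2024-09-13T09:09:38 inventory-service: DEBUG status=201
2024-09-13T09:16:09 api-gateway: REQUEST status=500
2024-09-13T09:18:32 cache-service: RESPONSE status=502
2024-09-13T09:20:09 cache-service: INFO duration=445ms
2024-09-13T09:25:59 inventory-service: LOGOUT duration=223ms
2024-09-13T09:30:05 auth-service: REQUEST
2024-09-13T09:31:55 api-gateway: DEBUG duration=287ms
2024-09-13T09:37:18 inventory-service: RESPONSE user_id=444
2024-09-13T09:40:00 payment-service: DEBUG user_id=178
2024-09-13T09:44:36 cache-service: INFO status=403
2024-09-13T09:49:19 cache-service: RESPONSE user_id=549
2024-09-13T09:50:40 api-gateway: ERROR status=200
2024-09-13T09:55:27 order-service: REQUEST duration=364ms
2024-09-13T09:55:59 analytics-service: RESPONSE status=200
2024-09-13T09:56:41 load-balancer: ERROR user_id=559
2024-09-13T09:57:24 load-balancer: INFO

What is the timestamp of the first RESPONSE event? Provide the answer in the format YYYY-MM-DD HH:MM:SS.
2024-09-13 09:08:21

To find the first event:

1. Filter for all RESPONSE events
2. Sort by timestamp
3. Select the first one
4. Timestamp: 2024-09-13 09:08:21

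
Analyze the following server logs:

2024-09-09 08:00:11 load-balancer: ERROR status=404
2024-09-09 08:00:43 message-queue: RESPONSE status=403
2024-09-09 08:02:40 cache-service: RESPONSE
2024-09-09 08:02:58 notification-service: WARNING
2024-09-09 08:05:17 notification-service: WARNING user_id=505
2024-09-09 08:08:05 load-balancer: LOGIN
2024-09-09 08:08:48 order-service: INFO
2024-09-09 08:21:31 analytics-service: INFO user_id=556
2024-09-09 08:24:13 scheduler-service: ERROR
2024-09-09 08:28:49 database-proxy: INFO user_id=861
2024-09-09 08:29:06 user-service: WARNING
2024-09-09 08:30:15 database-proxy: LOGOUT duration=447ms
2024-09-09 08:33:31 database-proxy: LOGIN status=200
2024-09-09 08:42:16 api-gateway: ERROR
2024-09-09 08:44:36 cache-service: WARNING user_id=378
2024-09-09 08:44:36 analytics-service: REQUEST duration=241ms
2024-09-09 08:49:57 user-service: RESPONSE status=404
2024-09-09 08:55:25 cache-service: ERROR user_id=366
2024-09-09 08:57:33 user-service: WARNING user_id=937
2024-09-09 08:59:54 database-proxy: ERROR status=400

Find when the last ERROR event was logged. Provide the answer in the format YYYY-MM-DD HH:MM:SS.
2024-09-09 08:59:54

To find the last event:

1. Filter for all ERROR events
2. Sort by timestamp
3. Select the last one
4. Timestamp: 2024-09-09 08:59:54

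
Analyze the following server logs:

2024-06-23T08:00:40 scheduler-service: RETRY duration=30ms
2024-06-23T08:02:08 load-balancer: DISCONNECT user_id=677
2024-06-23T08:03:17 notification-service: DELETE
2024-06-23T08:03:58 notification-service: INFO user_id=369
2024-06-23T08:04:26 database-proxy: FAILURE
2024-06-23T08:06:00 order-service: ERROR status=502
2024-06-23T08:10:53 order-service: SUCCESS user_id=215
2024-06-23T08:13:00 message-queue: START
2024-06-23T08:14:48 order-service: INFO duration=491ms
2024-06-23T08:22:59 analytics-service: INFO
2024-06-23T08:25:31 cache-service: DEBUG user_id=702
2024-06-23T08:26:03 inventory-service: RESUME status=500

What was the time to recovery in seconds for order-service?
293

To calculate recovery time:

1. Find ERROR event for order-service: 2024-06-23T08:06:00
2. Find next SUCCESS event for order-service: 2024-06-23T08:10:53
3. Recovery time: 2024-06-23T08:10:53 - 2024-06-23T08:06:00 = 293 seconds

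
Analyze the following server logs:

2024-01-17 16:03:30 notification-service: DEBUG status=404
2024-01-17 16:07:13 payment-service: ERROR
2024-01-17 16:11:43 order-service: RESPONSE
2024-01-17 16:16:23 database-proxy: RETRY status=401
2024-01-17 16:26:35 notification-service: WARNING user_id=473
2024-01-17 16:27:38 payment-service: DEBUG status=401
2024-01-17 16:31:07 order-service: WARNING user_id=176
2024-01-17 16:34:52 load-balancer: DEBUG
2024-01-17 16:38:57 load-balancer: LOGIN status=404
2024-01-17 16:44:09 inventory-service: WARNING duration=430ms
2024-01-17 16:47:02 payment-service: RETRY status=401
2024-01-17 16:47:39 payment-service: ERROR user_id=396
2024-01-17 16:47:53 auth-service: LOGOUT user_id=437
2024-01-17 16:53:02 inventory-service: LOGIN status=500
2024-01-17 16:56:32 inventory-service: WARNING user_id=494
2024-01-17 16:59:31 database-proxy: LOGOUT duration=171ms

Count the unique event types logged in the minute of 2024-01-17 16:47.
3

To count unique event types:

1. Filter events in the minute starting at 2024-01-17 16:47
2. Extract event types from matching entries
3. Count unique types: 3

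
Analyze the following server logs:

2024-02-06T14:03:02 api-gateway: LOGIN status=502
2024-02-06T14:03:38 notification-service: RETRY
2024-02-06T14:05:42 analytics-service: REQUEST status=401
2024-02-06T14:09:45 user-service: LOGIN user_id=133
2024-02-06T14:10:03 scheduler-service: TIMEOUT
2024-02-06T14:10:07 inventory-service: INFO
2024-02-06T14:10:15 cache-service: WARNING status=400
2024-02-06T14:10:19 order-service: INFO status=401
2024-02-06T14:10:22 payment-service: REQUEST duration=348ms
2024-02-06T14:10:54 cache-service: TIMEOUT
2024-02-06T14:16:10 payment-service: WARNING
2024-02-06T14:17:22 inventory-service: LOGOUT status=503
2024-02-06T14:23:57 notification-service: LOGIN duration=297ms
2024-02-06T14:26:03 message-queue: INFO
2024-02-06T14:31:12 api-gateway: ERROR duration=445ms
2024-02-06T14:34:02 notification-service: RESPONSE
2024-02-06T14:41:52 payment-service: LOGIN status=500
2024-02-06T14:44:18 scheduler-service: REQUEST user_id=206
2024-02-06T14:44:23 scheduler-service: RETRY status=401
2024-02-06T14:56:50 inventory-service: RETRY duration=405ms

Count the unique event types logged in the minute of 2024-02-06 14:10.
4

To count unique event types:

1. Filter events in the minute starting at 2024-02-06 14:10
2. Extract event types from matching entries
3. Count unique types: 4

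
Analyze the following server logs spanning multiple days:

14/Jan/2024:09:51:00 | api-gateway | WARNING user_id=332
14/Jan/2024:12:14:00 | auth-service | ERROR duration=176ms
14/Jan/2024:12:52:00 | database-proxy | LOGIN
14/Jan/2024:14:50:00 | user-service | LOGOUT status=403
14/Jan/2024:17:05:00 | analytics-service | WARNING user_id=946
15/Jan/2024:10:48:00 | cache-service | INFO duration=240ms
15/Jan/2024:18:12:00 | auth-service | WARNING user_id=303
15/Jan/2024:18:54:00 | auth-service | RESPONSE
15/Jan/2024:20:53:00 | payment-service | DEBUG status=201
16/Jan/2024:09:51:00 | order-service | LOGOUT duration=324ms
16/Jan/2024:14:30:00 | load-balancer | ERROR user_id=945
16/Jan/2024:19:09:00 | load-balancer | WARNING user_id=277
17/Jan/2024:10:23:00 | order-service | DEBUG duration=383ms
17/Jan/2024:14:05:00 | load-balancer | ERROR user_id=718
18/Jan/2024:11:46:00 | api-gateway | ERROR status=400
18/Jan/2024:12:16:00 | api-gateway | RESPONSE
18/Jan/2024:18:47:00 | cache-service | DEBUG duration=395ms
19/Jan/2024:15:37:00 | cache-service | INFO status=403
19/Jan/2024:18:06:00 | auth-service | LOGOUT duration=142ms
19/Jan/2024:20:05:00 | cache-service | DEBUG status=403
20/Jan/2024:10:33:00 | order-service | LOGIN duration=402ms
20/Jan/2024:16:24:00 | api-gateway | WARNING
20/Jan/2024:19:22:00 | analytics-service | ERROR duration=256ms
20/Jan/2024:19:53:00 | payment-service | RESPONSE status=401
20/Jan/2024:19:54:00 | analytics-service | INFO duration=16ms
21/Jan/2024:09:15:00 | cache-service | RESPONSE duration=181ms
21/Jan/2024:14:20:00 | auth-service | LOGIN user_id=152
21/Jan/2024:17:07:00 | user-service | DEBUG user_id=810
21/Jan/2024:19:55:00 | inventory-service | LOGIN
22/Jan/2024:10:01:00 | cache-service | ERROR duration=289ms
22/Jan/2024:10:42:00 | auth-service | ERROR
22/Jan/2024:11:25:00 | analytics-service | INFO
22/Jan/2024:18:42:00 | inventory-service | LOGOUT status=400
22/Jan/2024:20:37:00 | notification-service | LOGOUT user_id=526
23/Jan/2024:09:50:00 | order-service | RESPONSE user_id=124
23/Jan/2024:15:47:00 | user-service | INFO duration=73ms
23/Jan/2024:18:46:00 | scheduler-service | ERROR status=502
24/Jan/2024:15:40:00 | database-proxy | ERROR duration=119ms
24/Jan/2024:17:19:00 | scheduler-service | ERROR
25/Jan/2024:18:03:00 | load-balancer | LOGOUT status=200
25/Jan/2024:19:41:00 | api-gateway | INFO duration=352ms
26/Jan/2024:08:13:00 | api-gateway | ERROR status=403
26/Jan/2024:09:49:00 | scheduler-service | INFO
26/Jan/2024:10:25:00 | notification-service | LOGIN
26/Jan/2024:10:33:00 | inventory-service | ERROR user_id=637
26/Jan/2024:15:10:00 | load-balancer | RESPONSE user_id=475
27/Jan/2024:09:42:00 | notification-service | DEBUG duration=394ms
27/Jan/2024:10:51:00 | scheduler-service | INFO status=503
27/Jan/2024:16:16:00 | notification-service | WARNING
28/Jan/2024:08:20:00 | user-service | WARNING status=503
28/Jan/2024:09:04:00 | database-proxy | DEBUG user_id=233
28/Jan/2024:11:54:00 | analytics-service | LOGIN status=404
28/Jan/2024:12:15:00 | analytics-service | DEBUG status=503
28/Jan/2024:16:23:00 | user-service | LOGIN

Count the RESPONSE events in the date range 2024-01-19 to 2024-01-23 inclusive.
3

To filter by date range:

1. Date range: 2024-01-19 through 2024-01-23, both dates inclusive
2. Filter for RESPONSE events whose date falls in this range
3. Count matching events: 3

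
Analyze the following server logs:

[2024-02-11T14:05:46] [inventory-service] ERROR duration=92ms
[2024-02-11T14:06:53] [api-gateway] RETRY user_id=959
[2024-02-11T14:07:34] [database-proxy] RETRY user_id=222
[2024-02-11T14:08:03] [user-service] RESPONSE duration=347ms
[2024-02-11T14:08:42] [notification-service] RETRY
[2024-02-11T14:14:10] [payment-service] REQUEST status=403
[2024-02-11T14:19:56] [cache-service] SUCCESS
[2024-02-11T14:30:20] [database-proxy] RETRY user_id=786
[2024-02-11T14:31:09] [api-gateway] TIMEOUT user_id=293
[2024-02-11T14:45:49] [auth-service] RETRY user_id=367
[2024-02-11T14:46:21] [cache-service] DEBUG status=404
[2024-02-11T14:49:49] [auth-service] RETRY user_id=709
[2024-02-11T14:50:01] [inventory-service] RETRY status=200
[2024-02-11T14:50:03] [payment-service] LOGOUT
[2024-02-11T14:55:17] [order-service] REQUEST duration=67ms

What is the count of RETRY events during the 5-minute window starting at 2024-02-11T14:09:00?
0

To count events in the time window:

1. Window boundaries: 2024-02-11T14:09:00 to 2024-02-11T14:14:00
2. Filter for RETRY events within this window
3. Count matching events: 0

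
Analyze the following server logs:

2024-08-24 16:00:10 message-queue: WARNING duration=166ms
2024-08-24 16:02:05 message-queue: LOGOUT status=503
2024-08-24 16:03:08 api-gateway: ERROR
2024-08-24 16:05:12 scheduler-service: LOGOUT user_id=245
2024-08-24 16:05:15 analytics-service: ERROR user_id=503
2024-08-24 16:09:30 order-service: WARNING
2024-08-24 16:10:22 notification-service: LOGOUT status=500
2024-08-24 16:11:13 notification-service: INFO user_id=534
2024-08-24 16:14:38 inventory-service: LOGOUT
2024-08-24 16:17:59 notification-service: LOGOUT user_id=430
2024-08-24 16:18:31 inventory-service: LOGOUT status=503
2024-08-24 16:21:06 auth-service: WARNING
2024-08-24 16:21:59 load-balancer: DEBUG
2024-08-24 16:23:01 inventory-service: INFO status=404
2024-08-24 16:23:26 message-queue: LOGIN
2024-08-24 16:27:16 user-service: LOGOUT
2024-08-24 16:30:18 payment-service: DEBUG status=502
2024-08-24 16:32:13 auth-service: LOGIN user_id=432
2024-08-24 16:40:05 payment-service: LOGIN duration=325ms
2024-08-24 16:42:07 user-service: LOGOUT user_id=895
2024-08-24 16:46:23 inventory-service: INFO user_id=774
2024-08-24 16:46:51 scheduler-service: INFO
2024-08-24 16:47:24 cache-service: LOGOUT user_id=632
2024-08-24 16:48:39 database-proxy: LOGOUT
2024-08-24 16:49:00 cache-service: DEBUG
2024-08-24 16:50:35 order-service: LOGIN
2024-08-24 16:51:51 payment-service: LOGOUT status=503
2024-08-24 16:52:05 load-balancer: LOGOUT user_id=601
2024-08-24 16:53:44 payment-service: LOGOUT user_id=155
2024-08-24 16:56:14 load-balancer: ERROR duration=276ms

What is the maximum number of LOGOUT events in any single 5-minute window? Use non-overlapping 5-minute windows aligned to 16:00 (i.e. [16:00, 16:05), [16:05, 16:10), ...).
3

To find the burst window:

1. Divide the log period into non-overlapping 5-minute windows starting at 16:00
2. Count LOGOUT events in each window
3. Find the window with maximum count
4. Maximum events in a window: 3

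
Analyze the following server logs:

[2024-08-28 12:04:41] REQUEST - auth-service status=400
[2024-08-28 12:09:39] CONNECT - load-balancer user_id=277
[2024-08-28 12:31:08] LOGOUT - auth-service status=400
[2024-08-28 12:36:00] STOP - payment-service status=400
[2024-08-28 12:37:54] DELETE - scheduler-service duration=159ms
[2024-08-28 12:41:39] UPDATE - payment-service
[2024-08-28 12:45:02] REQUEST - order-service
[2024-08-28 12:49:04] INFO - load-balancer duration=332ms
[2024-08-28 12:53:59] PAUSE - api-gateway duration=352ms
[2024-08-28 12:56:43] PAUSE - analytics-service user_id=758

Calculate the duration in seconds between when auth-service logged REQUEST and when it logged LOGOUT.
1587

To find the time between events:

1. Locate the first REQUEST event for auth-service: 2024-08-28 12:04:41
2. Locate the first LOGOUT event for auth-service: 2024-08-28 12:31:08
3. Calculate the difference: 2024-08-28 12:31:08 - 2024-08-28 12:04:41 = 1587 seconds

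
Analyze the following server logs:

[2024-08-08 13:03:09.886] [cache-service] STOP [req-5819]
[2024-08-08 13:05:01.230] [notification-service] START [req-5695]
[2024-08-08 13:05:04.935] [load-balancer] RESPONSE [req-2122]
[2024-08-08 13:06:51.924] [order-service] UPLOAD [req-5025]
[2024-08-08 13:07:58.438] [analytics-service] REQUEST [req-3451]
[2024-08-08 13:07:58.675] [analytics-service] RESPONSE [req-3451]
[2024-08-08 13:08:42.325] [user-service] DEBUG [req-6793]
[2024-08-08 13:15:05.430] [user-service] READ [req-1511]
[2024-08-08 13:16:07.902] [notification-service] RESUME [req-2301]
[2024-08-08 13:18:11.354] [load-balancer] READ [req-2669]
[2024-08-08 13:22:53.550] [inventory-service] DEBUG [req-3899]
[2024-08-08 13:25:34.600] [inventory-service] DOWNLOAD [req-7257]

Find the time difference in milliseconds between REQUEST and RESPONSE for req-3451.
237

To calculate latency:

1. Find REQUEST with id req-3451: 2024-08-08 13:07:58.438
2. Find RESPONSE with id req-3451: 2024-08-08 13:07:58.675
3. Latency: 2024-08-08 13:07:58.675 - 2024-08-08 13:07:58.438 = 237ms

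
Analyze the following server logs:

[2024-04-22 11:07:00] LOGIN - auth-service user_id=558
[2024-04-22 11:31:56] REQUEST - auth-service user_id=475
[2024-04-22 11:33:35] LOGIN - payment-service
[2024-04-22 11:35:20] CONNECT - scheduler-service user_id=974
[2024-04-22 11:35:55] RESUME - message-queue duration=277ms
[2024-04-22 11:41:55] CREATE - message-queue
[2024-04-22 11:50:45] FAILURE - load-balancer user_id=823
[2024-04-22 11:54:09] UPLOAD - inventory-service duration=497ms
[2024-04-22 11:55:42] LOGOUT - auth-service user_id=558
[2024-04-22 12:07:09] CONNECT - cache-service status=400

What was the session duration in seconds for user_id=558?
2922

To calculate session duration:

1. Find LOGIN event for user_id=558: 2024-04-22 11:07:00
2. Find LOGOUT event for user_id=558: 2024-04-22 11:55:42
3. Session duration: 2024-04-22 11:55:42 - 2024-04-22 11:07:00 = 2922 seconds (48 minutes)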